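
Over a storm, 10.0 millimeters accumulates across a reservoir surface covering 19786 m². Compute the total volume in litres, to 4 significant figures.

1 mm over 1 m² is 1 L, so volume = 10 × 19786 = 197860 L ≈ 197900 L.

197900 litres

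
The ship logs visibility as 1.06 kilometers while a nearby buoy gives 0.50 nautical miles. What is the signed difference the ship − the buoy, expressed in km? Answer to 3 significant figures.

the buoy: 0.50 nmi = 0.92600 km.
Difference: 1.06000 − 0.92600 = 0.134 km.

0.134 km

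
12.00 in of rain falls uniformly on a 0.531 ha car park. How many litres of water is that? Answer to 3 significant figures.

Depth: 12.00 in × 25.4 = 304.8 mm.
Area: 0.531 ha = 5310 m².
1 mm over 1 m² is 1 L, so volume = 304.8 × 5310 = 1618488 L ≈ 1620000 L.

1620000 litres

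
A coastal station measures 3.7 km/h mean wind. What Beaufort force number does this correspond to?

3.7 km/h = 1.0 m/s, which is Beaufort 1 (light air, 0.3–1.5 m/s).

Beaufort force 1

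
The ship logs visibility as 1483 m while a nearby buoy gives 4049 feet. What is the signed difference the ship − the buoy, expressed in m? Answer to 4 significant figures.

the buoy: 4049 ft = 1234.135 m.
Difference: 1483.000 − 1234.135 = 248.9 m.

248.9 m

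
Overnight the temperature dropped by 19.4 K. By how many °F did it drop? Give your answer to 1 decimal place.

A change of 1 °C equals a change of 1.8 °F: Δ°F = 19.4 × 1.8 = 34.9 °F.

34.9 °F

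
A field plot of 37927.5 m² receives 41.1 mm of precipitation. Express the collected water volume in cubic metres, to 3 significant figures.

1 mm over 1 m² is 1 L, so volume = 41.1 × 37927.5 = 1558820.2 L = 1560 m³.

1560 cubic metres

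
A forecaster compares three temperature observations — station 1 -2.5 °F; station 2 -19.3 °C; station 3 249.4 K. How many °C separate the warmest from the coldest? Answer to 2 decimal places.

station 1: -2.5 °F = -19.167 °C.
station 3: 249.4 K = -23.750 °C.
Spread: (-19.167) − (-23.750) = 4.583 °C.

4.58 °C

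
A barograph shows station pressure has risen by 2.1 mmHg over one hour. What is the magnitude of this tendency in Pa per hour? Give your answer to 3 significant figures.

2.1 mmHg / 1 h × 133.322 Pa/mmHg = 280 Pa/h.

280 Pa per hour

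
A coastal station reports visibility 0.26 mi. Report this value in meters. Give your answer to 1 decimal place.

1 SM = 1609.34 m, so 0.26 × 1609.34 = 418.4 m.

418.4 m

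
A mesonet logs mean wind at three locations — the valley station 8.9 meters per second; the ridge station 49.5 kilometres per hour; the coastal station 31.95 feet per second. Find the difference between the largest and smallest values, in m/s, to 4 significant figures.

the ridge station: 49.5 km/h = 13.75000 m/s.
the coastal station: 31.95 ft/s = 9.73836 m/s.
Spread: 13.75000 − 8.90000 = 4.850 m/s.

4.850 m/s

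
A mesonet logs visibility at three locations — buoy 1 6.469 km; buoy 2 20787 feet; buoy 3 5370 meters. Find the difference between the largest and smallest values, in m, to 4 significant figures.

1099 m

buoy 1: 6.469 km = 6469.00 m.
buoy 2: 20787 ft = 6335.88 m.
Spread: 6469.00 − 5370.00 = 1099 m.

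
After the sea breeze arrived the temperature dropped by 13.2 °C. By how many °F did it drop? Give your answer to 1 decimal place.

23.8 °F

For a temperature change the 32° offset cancels: Δ°F = 13.2 × 1.8 = 23.8 °F.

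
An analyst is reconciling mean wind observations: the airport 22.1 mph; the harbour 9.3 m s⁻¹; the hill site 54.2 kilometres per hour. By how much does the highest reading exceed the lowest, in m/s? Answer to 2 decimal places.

5.76 m/s

the airport: 22.1 mph = 9.8796 m/s.
the hill site: 54.2 km/h = 15.0556 m/s.
Spread: 15.0556 − 9.3000 = 5.76 m/s.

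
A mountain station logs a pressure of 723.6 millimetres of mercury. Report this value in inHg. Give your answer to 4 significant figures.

28.49 inHg

1 mmHg = 0.0393701 inHg, so 723.6 × 0.0393701 = 28.49 inHg.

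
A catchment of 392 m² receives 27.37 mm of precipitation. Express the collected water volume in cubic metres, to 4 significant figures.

1 mm over 1 m² is 1 L, so volume = 27.37 × 392 = 10729.04 L = 10.73 m³.

10.73 cubic metres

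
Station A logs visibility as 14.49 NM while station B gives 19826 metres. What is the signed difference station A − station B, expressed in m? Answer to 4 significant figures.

station A: 14.49 nmi = 26835.48 m.
Difference: 26835.48 − 19826.00 = 7009 m.

7009 m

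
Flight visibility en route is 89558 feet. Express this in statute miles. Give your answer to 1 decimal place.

17.0 SM

1 ft = 0.000189394 SM, so 89558 × 0.000189394 = 17.0 SM.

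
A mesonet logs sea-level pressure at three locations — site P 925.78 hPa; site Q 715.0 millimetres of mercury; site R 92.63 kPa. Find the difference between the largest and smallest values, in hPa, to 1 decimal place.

27.5 hPa

site Q: 715.0 mmHg = 953.255 hPa.
site R: 92.63 kPa = 926.300 hPa.
Spread: 953.255 − 925.780 = 27.5 hPa.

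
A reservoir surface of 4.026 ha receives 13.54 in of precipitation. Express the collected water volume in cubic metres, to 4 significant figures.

13850 cubic metres

Depth: 13.54 in × 25.4 = 343.916 mm.
Area: 4.026 ha = 40260 m².
1 mm over 1 m² is 1 L, so volume = 343.916 × 40260 = 13846058 L = 13850 m³.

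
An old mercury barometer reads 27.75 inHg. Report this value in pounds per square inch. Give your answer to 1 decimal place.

1 inHg = 0.491154 psi, so 27.75 × 0.491154 = 13.6 psi.

13.6 psi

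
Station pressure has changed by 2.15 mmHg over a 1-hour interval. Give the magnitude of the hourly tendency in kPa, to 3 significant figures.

2.15 mmHg / 1 h × 0.133322 kPa/mmHg = 0.287 kPa/h.

0.287 kPa per hour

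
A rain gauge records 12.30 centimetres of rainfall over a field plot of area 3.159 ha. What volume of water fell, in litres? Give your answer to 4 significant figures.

Depth: 12.30 cm × 10 = 123 mm.
Area: 3.159 ha = 31590 m².
1 mm over 1 m² is 1 L, so volume = 123 × 31590 = 3885570 L ≈ 3886000 L.

3886000 litres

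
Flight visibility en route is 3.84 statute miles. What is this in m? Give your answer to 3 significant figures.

1 SM = 1609.34 m, so 3.84 × 1609.34 = 6180 m.

6180 m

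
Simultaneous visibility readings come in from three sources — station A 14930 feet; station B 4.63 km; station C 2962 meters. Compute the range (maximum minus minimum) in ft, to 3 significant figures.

station B: 4.63 km = 15190.29 ft.
station C: 2962 m = 9717.85 ft.
Spread: 15190.29 − 9717.85 = 5470 ft.

5470 ft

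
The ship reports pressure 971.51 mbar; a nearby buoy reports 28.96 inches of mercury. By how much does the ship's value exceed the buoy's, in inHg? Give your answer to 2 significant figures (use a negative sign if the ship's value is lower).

the ship: 971.51 mb = 28.6887 inHg.
Difference: 28.6887 − 28.9600 = -0.27 inHg.

-0.27 inHg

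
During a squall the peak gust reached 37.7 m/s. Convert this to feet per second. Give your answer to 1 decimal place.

123.7 ft/s

1 m/s = 3.28084 ft/s, so 37.7 × 3.28084 = 123.7 ft/s.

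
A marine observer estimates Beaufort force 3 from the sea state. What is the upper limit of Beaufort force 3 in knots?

10 kt

Beaufort 3 (gentle breeze) spans 7–10 knots.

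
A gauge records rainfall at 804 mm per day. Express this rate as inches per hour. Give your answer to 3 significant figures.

1.32 in/hour

804 mm/day × 0.0393701 in/mm × 0.0416667 day/hour = 1.32 in/hour.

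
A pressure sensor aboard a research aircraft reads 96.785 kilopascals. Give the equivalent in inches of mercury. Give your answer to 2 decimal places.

1 kPa = 0.2953 inHg, so 96.785 × 0.2953 = 28.58 inHg.

28.58 inHg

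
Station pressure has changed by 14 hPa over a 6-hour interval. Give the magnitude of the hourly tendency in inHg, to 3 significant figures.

0.0689 inHg per hour

14 hPa / 6 h × 0.02953 inHg/hPa = 0.0689 inHg/h.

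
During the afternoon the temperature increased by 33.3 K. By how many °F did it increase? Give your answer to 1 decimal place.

59.9 °F

Converting a difference, only the 9/5 scale factor applies: Δ°F = 33.3 × 1.8 = 59.9 °F.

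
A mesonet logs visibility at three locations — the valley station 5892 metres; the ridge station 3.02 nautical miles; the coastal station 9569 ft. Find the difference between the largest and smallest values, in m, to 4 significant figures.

the ridge station: 3.02 nmi = 5593.04 m.
the coastal station: 9569 ft = 2916.63 m.
Spread: 5892.00 − 2916.63 = 2975 m.

2975 m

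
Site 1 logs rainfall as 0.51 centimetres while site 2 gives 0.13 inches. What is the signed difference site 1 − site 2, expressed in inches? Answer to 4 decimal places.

0.0708 in

site 1: 0.51 cm = 0.200787 in.
Difference: 0.200787 − 0.130000 = 0.0708 in.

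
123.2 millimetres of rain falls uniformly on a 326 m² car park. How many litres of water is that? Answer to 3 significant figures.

40200 litres

1 mm over 1 m² is 1 L, so volume = 123.2 × 326 = 40163.2 L ≈ 40200 L.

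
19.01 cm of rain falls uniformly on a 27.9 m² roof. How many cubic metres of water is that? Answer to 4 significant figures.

Depth: 19.01 cm × 10 = 190.1 mm.
1 mm over 1 m² is 1 L, so volume = 190.1 × 27.9 = 5303.79 L = 5.304 m³.

5.304 cubic metres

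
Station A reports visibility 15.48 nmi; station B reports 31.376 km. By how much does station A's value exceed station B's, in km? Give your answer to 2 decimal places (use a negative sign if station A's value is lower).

station A: 15.48 nmi = 28.6690 km.
Difference: 28.6690 − 31.3760 = -2.71 km.

-2.71 km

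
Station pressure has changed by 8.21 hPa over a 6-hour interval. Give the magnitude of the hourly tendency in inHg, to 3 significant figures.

0.0404 inHg per hour

8.21 hPa / 6 h × 0.02953 inHg/hPa = 0.0404 inHg/h.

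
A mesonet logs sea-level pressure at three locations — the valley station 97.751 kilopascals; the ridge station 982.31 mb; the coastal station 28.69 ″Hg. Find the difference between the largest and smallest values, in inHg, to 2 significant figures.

0.32 inHg

the valley station: 97.751 kPa = 28.8659 inHg.
the ridge station: 982.31 mb = 29.0076 inHg.
Spread: 29.0076 − 28.6900 = 0.32 inHg.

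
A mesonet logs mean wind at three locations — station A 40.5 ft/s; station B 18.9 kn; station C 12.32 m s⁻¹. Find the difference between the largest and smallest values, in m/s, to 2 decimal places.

station A: 40.5 ft/s = 12.3444 m/s.
station B: 18.9 kt = 9.7230 m/s.
Spread: 12.3444 − 9.7230 = 2.62 m/s.

2.62 m/s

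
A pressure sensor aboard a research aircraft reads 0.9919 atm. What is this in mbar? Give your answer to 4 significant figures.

1 atm = 1013.25 mb, so 0.9919 × 1013.25 = 1005 mb.

1005 mb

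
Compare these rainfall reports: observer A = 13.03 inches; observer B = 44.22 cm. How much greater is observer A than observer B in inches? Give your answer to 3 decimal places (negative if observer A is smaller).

observer B: 44.22 cm = 17.40945 in.
Difference: 13.03000 − 17.40945 = -4.379 in.

-4.379 in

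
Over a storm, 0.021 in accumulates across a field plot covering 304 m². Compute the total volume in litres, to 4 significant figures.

Depth: 0.021 in × 25.4 = 0.5334 mm.
1 mm over 1 m² is 1 L, so volume = 0.5334 × 304 = 162.1536 L ≈ 162.2 L.

162.2 litres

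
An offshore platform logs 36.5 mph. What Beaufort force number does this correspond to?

36.5 mph = 16.3 m/s, which is Beaufort 7 (near gale, 13.9–17.1 m/s).

Beaufort force 7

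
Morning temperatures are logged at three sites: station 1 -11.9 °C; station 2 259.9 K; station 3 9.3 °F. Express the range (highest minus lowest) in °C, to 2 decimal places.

station 2: 259.9 K = -13.250 °C.
station 3: 9.3 °F = -12.611 °C.
Spread: (-11.900) − (-13.250) = 1.350 °C.

1.35 °C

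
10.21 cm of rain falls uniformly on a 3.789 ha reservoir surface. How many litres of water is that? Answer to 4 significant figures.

3869000 litres

Depth: 10.21 cm × 10 = 102.1 mm.
Area: 3.789 ha = 37890 m².
1 mm over 1 m² is 1 L, so volume = 102.1 × 37890 = 3868569 L ≈ 3869000 L.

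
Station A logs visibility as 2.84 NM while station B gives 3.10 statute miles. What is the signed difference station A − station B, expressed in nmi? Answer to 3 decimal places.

0.146 nmi

station B: 3.10 SM = 2.69383 nmi.
Difference: 2.84000 − 2.69383 = 0.146 nmi.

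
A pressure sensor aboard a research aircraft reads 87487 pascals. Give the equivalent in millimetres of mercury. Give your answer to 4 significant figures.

656.2 mmHg

1 Pa = 0.00750062 mmHg, so 87487 × 0.00750062 = 656.2 mmHg.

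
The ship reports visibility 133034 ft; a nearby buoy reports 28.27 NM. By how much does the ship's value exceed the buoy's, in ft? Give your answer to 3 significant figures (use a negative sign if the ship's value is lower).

-38700 ft

the buoy: 28.27 nmi = 171771.78 ft.
Difference: 133034.00 − 171771.78 = -38700 ft.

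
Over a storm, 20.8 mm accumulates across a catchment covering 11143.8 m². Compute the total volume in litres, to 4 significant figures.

1 mm over 1 m² is 1 L, so volume = 20.8 × 11143.8 = 231791.04 L ≈ 231800 L.

231800 litres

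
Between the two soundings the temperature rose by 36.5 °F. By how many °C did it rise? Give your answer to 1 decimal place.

Converting a difference, only the 9/5 scale factor applies: Δ°C = 36.5 × 0.5556 = 20.3 °C.

20.3 °C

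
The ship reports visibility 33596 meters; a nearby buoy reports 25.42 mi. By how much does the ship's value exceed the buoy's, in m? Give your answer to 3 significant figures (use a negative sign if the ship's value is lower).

-7310 m

the buoy: 25.42 SM = 40909.52 m.
Difference: 33596.00 − 40909.52 = -7310 m.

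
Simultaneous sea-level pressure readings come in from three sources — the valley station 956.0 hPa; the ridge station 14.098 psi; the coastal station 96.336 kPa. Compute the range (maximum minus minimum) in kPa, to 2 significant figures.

the valley station: 956.0 hPa = 95.600 kPa.
the ridge station: 14.098 psi = 97.202 kPa.
Spread: 97.202 − 95.600 = 1.6 kPa.

1.6 kPa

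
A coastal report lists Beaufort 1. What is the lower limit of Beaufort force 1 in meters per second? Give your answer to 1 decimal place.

Beaufort 1 (light air) spans 0.3–1.5 m/s.

0.3 m/s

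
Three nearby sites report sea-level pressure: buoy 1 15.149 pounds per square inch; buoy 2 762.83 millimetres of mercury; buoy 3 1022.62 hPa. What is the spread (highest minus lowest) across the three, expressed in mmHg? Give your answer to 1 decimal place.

buoy 1: 15.149 psi = 783.429 mmHg.
buoy 3: 1022.62 hPa = 767.028 mmHg.
Spread: 783.429 − 762.830 = 20.6 mmHg.

20.6 mmHg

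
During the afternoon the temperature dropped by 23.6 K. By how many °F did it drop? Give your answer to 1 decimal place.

A change of 1 °C equals a change of 1.8 °F: Δ°F = 23.6 × 1.8 = 42.5 °F.

42.5 °F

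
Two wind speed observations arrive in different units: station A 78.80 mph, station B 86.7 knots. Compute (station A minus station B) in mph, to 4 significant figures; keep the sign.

-20.97 mph

station B: 86.7 kt = 99.7726 mph.
Difference: 78.8000 − 99.7726 = -20.97 mph.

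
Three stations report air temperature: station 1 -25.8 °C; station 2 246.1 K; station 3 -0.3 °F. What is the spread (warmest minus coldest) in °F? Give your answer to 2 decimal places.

station 2: 246.1 K = -27.050 °C.
station 3: -0.3 °F = -17.944 °C.
Spread: (-17.944) − (-27.050) = 9.106 °C = 16.39 °F.

16.39 °F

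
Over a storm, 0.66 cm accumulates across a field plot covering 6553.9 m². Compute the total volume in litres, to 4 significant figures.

Depth: 0.66 cm × 10 = 6.6 mm.
1 mm over 1 m² is 1 L, so volume = 6.6 × 6553.9 = 43255.74 L ≈ 43260 L.

43260 litres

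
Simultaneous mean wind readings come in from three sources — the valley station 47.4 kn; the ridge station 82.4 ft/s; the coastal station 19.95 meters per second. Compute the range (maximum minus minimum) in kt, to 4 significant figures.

the ridge station: 82.4 ft/s = 48.8207 kt.
the coastal station: 19.95 m/s = 38.7797 kt.
Spread: 48.8207 − 38.7797 = 10.04 kt.

10.04 kt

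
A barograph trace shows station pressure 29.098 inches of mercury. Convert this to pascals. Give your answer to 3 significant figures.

1 inHg = 3386.39 Pa, so 29.098 × 3386.39 = 98500 Pa.

98500 Pa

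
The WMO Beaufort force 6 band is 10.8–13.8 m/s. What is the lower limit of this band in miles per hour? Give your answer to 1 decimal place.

10.8–13.8 m/s × 2.237 = 24.2–30.9 mph.

24.2 mph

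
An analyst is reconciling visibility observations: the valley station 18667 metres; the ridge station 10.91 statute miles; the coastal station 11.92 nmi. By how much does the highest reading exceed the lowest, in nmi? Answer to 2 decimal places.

2.44 nmi

the valley station: 18667 m = 10.0794 nmi.
the ridge station: 10.91 SM = 9.4805 nmi.
Spread: 11.9200 − 9.4805 = 2.44 nmi.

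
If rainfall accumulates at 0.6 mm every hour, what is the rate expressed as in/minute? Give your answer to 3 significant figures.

0.6 mm/hour × 0.0393701 in/mm × 0.0166667 hour/minute = 0.000394 in/minute.

0.000394 in/minute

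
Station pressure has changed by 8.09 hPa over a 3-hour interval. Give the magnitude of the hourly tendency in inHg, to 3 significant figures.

8.09 hPa / 3 h × 0.02953 inHg/hPa = 0.0796 inHg/h.

0.0796 inHg per hour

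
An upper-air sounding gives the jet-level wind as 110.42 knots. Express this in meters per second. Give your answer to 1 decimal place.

56.8 m/s

1 kt = 0.514444 m/s, so 110.42 × 0.514444 = 56.8 m/s.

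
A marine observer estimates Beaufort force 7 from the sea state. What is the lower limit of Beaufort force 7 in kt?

28 kt

Beaufort 7 (near gale) spans 28–33 knots.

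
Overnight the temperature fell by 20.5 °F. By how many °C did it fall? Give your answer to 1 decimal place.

For a temperature change the 32° offset cancels: Δ°C = 20.5 × 0.5556 = 11.4 °C.

11.4 °C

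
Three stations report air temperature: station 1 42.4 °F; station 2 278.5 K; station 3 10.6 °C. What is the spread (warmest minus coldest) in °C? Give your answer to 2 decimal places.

5.25 °C

station 1: 42.4 °F = 5.778 °C.
station 2: 278.5 K = 5.350 °C.
Spread: 10.600 − 5.350 = 5.250 °C.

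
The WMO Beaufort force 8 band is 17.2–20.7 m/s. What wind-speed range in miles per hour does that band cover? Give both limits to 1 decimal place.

38.5 to 46.3 mph

17.2–20.7 m/s × 2.237 = 38.5–46.3 mph.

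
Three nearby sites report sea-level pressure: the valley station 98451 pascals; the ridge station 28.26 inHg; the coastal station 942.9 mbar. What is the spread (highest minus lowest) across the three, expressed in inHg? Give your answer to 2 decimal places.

the valley station: 98451 Pa = 29.0726 inHg.
the coastal station: 942.9 mb = 27.8438 inHg.
Spread: 29.0726 − 27.8438 = 1.23 inHg.

1.23 inHg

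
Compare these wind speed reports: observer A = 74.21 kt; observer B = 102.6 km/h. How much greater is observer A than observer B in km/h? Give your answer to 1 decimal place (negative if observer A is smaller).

34.8 km/h

observer A: 74.21 kt = 137.437 km/h.
Difference: 137.437 − 102.600 = 34.8 km/h.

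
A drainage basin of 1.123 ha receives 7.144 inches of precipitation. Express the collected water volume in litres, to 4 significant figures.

2038000 litres

Depth: 7.144 in × 25.4 = 181.4576 mm.
Area: 1.123 ha = 11230 m².
1 mm over 1 m² is 1 L, so volume = 181.4576 × 11230 = 2037768.8 L ≈ 2038000 L.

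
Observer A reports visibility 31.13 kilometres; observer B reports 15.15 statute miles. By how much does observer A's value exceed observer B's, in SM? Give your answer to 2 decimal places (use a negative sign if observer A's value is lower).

4.19 SM

observer A: 31.13 km = 19.3433 SM.
Difference: 19.3433 − 15.1500 = 4.19 SM.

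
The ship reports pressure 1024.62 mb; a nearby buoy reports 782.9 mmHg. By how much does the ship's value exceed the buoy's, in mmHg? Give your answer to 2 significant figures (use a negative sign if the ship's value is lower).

the ship: 1024.62 mb = 768.53 mmHg.
Difference: 768.53 − 782.90 = -14 mmHg.

-14 mmHg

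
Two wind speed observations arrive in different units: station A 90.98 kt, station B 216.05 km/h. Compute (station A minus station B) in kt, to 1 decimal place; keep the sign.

station B: 216.05 km/h = 116.658 kt.
Difference: 90.980 − 116.658 = -25.7 kt.

-25.7 kt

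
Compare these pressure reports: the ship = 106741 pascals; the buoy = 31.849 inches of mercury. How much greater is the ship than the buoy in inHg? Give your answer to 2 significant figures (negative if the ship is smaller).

the ship: 106741 Pa = 31.5206 inHg.
Difference: 31.5206 − 31.8490 = -0.33 inHg.

-0.33 inHg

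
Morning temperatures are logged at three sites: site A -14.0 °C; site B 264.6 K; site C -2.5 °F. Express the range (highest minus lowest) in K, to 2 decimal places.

site B: 264.6 K = -8.550 °C.
site C: -2.5 °F = -19.167 °C.
Spread: (-8.550) − (-19.167) = 10.617 °C.

10.62 K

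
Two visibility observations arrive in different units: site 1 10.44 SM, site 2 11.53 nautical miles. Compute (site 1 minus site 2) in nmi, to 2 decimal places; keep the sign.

site 1: 10.44 SM = 9.0721 nmi.
Difference: 9.0721 − 11.5300 = -2.46 nmi.

-2.46 nmi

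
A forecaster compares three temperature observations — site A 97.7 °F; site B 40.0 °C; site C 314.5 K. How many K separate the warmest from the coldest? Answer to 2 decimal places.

site A: 97.7 °F = 36.500 °C.
site C: 314.5 K = 41.350 °C.
Spread: 41.350 − 36.500 = 4.850 °C.

4.85 K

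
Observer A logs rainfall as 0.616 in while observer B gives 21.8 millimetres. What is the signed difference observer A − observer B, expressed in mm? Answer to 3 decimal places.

observer A: 0.616 in = 15.64640 mm.
Difference: 15.64640 − 21.80000 = -6.154 mm.

-6.154 mm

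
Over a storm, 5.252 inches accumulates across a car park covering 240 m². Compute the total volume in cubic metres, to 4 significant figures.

Depth: 5.252 in × 25.4 = 133.4008 mm.
1 mm over 1 m² is 1 L, so volume = 133.4008 × 240 = 32016.192 L = 32.02 m³.

32.02 cubic metres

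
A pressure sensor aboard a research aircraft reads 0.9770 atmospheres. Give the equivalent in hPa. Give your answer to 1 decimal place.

989.9 hPa

1 atm = 1013.25 hPa, so 0.9770 × 1013.25 = 989.9 hPa.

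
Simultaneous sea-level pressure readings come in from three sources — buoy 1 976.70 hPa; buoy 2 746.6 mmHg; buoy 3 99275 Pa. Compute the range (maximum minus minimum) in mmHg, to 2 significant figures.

buoy 1: 976.70 hPa = 732.59 mmHg.
buoy 3: 99275 Pa = 744.62 mmHg.
Spread: 746.60 − 732.59 = 14 mmHg.

14 mmHg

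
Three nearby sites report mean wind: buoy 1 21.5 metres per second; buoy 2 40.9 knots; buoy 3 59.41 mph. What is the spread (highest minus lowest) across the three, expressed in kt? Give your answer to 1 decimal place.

buoy 1: 21.5 m/s = 41.793 kt.
buoy 3: 59.41 mph = 51.626 kt.
Spread: 51.626 − 40.900 = 10.7 kt.

10.7 kt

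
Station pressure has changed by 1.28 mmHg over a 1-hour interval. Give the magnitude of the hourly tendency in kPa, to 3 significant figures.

1.28 mmHg / 1 h × 0.133322 kPa/mmHg = 0.171 kPa/h.

0.171 kPa per hour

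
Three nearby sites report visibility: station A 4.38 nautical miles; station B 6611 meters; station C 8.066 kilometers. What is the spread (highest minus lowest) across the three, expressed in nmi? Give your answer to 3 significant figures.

0.810 nmi

station B: 6611 m = 3.56965 nmi.
station C: 8.066 km = 4.35529 nmi.
Spread: 4.38000 − 3.56965 = 0.810 nmi.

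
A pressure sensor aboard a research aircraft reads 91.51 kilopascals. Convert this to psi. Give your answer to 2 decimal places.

13.27 psi

1 kPa = 0.145038 psi, so 91.51 × 0.145038 = 13.27 psi.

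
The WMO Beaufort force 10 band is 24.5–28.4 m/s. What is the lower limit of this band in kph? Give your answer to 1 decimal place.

88.2 km/h

24.5–28.4 m/s × 3.6 = 88.2–102.2 km/h.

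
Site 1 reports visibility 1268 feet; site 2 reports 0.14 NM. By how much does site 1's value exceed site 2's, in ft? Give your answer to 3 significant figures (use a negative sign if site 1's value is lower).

417 ft

site 2: 0.14 nmi = 850.66 ft.
Difference: 1268.00 − 850.66 = 417 ft.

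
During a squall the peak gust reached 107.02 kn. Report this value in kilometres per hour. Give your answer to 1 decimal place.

1 kt = 1.852 km/h, so 107.02 × 1.852 = 198.2 km/h.

198.2 km/h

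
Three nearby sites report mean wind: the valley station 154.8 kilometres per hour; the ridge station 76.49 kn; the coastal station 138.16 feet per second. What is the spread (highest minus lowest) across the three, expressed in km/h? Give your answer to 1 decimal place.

the ridge station: 76.49 kt = 141.659 km/h.
the coastal station: 138.16 ft/s = 151.600 km/h.
Spread: 154.800 − 141.659 = 13.1 km/h.

13.1 km/h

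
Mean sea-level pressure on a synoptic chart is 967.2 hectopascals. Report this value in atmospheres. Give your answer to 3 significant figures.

1 hPa = 0.000986923 atm, so 967.2 × 0.000986923 = 0.955 atm.

0.955 atm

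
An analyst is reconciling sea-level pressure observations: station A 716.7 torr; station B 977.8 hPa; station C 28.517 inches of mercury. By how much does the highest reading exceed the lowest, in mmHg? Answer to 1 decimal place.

station B: 977.8 hPa = 733.410 mmHg.
station C: 28.517 inHg = 724.332 mmHg.
Spread: 733.410 − 716.700 = 16.7 mmHg.

16.7 mmHg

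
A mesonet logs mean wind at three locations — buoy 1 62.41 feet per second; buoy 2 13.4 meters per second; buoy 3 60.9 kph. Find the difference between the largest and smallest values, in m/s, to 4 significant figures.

5.623 m/s

buoy 1: 62.41 ft/s = 19.02257 m/s.
buoy 3: 60.9 km/h = 16.91667 m/s.
Spread: 19.02257 − 13.40000 = 5.623 m/s.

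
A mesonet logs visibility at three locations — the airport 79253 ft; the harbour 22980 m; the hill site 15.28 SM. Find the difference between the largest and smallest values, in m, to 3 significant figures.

1610 m

the airport: 79253 ft = 24156.31 m.
the hill site: 15.28 SM = 24590.78 m.
Spread: 24590.78 − 22980.00 = 1610 m.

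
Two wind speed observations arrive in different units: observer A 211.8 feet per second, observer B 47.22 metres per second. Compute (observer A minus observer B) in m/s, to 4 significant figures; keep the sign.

17.34 m/s

observer A: 211.8 ft/s = 64.5566 m/s.
Difference: 64.5566 − 47.2200 = 17.34 m/s.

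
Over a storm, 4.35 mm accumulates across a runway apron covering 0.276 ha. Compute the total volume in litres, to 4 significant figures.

Area: 0.276 ha = 2760 m².
1 mm over 1 m² is 1 L, so volume = 4.35 × 2760 = 12006 L ≈ 12010 L.

12010 litres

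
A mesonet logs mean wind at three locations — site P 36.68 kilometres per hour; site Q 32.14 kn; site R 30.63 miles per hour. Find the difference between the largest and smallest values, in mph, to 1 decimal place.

site P: 36.68 km/h = 22.792 mph.
site Q: 32.14 kt = 36.986 mph.
Spread: 36.986 − 22.792 = 14.2 mph.

14.2 mph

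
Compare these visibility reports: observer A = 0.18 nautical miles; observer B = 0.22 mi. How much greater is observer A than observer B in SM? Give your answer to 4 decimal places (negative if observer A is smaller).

observer A: 0.18 nmi = 0.207140 SM.
Difference: 0.207140 − 0.220000 = -0.0129 SM.

-0.0129 SM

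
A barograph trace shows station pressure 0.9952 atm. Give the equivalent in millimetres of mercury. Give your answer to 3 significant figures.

1 atm = 760 mmHg, so 0.9952 × 760 = 756 mmHg.

756 mmHg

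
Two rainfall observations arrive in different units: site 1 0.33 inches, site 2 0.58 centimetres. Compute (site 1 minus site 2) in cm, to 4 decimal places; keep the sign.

site 1: 0.33 in = 0.838200 cm.
Difference: 0.838200 − 0.580000 = 0.2582 cm.

0.2582 cm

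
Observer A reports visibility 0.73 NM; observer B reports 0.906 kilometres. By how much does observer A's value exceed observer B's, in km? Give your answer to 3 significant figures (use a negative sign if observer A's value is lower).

observer A: 0.73 nmi = 1.35196 km.
Difference: 1.35196 − 0.90600 = 0.446 km.

0.446 km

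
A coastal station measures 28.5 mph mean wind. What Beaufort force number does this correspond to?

Beaufort force 6

28.5 mph = 12.7 m/s, which is Beaufort 6 (strong breeze, 10.8–13.8 m/s).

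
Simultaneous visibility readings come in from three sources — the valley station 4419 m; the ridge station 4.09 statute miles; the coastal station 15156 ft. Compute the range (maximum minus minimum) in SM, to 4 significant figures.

1.344 SM

the valley station: 4419 m = 2.74584 SM.
the coastal station: 15156 ft = 2.87045 SM.
Spread: 4.09000 − 2.74584 = 1.344 SM.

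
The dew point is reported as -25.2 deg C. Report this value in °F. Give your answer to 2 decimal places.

-13.36 °F

°F = °C × 9/5 + 32 = -25.2 × 1.8 + 32 = -13.36 °F.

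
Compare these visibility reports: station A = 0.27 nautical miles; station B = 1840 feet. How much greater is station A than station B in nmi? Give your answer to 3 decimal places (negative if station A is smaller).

station B: 1840 ft = 0.30283 nmi.
Difference: 0.27000 − 0.30283 = -0.033 nmi.

-0.033 nmi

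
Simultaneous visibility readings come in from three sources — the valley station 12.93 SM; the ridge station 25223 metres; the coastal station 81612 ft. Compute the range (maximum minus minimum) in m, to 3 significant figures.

the valley station: 12.93 SM = 20808.82 m.
the coastal station: 81612 ft = 24875.34 m.
Spread: 25223.00 − 20808.82 = 4410 m.

4410 m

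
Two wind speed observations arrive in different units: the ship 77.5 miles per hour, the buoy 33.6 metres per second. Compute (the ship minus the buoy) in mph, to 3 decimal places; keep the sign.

2.339 mph

the buoy: 33.6 m/s = 75.16106 mph.
Difference: 77.50000 − 75.16106 = 2.339 mph.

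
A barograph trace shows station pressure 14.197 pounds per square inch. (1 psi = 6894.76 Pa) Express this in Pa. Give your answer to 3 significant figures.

97900 Pa

1 psi = 6894.76 Pa, so 14.197 × 6894.76 = 97900 Pa.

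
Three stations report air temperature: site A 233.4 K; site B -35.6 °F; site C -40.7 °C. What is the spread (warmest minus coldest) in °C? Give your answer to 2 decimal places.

3.14 °C

site A: 233.4 K = -39.750 °C.
site B: -35.6 °F = -37.556 °C.
Spread: (-37.556) − (-40.700) = 3.144 °C.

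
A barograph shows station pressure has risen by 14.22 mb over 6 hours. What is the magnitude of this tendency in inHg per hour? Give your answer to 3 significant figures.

14.22 mb / 6 h × 0.02953 inHg/mb = 0.0700 inHg/h.

0.0700 inHg per hour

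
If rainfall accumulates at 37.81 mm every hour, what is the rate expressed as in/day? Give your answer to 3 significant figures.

35.7 in/day

37.81 mm/hour × 0.0393701 in/mm × 24 hour/day = 35.7 in/day.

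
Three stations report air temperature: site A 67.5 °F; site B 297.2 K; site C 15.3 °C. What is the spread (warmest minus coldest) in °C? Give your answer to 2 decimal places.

8.75 °C

site A: 67.5 °F = 19.722 °C.
site B: 297.2 K = 24.050 °C.
Spread: 24.050 − 15.300 = 8.750 °C.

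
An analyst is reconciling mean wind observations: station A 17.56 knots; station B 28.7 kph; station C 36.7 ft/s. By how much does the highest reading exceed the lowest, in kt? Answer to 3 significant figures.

6.25 kt

station B: 28.7 km/h = 15.4968 kt.
station C: 36.7 ft/s = 21.7442 kt.
Spread: 21.7442 − 15.4968 = 6.25 kt.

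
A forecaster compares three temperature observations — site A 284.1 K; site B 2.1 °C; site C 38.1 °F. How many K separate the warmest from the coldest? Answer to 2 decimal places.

site A: 284.1 K = 10.950 °C.
site C: 38.1 °F = 3.389 °C.
Spread: 10.950 − 2.100 = 8.850 °C.

8.85 K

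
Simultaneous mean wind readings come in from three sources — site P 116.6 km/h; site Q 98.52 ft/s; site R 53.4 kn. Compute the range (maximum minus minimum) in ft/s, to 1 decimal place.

16.1 ft/s

site P: 116.6 km/h = 106.263 ft/s.
site R: 53.4 kt = 90.129 ft/s.
Spread: 106.263 − 90.129 = 16.1 ft/s.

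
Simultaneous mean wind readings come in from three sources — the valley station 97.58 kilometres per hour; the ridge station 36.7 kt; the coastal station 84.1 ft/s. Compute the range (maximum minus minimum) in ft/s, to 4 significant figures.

the valley station: 97.58 km/h = 88.9290 ft/s.
the ridge station: 36.7 kt = 61.9426 ft/s.
Spread: 88.9290 − 61.9426 = 26.99 ft/s.

26.99 ft/s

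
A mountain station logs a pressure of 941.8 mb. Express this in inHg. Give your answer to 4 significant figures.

1 mb = 0.02953 inHg, so 941.8 × 0.02953 = 27.81 inHg.

27.81 inHg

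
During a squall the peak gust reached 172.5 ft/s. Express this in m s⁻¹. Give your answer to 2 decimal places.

52.58 m/s

1 ft/s = 0.3048 m/s, so 172.5 × 0.3048 = 52.58 m/s.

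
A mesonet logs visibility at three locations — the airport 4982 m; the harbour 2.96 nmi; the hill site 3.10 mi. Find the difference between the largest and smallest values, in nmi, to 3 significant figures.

0.270 nmi

the airport: 4982 m = 2.69006 nmi.
the hill site: 3.10 SM = 2.69383 nmi.
Spread: 2.96000 − 2.69006 = 0.270 nmi.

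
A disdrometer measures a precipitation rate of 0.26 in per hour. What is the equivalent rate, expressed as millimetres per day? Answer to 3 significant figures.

0.26 in/hour × 25.4 mm/in × 24 hour/day = 158 mm/day.

158 mm/day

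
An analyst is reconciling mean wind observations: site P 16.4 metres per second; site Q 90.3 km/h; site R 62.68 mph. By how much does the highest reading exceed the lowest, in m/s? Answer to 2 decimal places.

site Q: 90.3 km/h = 25.0833 m/s.
site R: 62.68 mph = 28.0205 m/s.
Spread: 28.0205 − 16.4000 = 11.62 m/s.

11.62 m/s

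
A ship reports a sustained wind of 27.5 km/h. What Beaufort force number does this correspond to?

27.5 km/h = 7.6 m/s, which is Beaufort 4 (moderate breeze, 5.5–7.9 m/s).

Beaufort force 4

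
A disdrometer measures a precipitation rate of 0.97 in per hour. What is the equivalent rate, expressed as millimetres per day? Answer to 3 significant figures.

591 mm/day

0.97 in/hour × 25.4 mm/in × 24 hour/day = 591 mm/day.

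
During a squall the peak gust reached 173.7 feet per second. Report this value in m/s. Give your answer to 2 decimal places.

1 ft/s = 0.3048 m/s, so 173.7 × 0.3048 = 52.94 m/s.

52.94 m/s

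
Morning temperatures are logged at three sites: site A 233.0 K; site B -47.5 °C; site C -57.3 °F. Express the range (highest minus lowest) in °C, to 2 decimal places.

site A: 233.0 K = -40.150 °C.
site C: -57.3 °F = -49.611 °C.
Spread: (-40.150) − (-49.611) = 9.461 °C.

9.46 °C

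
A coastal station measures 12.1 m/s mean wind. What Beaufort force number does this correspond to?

Beaufort force 6

12.1 m/s lies in the Beaufort 6 band (strong breeze, 10.8–13.8 m/s).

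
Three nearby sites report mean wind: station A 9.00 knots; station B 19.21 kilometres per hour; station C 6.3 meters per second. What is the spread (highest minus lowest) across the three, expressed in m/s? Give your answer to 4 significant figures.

station A: 9.00 kt = 4.63000 m/s.
station B: 19.21 km/h = 5.33611 m/s.
Spread: 6.30000 − 4.63000 = 1.670 m/s.

1.670 m/s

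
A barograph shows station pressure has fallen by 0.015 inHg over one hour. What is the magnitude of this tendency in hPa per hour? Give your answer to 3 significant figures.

0.508 hPa per hour

0.015 inHg / 1 h × 33.8639 hPa/inHg = 0.508 hPa/h.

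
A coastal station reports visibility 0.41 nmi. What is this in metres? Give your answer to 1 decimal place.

759.3 m

1 nmi = 1852 m, so 0.41 × 1852 = 759.3 m.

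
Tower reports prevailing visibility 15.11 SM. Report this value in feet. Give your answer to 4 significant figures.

1 SM = 5280 ft, so 15.11 × 5280 = 79780 ft.

79780 ft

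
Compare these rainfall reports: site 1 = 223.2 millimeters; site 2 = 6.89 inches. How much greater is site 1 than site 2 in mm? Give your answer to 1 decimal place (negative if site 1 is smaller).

site 2: 6.89 in = 175.006 mm.
Difference: 223.200 − 175.006 = 48.2 mm.

48.2 mm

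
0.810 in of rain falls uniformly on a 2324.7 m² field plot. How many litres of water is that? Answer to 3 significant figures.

47800 litres

Depth: 0.810 in × 25.4 = 20.574 mm.
1 mm over 1 m² is 1 L, so volume = 20.574 × 2324.7 = 47828.378 L ≈ 47800 L.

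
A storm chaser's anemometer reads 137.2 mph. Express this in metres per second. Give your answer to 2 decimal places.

61.33 m/s

1 mph = 0.44704 m/s, so 137.2 × 0.44704 = 61.33 m/s.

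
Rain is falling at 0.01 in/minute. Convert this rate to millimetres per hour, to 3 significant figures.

15.2 mm/hour

0.01 in/minute × 25.4 mm/in × 60 minute/hour = 15.2 mm/hour.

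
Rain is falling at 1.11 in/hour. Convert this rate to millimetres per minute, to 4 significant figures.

0.4699 mm/minute

1.11 in/hour × 25.4 mm/in × 0.0166667 hour/minute = 0.4699 mm/minute.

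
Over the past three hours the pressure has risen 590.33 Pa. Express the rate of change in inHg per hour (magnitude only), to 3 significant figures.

0.0581 inHg per hour

590.33 Pa / 3 h × 0.0002953 inHg/Pa = 0.0581 inHg/h.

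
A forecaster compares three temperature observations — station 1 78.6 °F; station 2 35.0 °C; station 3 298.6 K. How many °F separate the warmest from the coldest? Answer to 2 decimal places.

17.19 °F

station 1: 78.6 °F = 25.889 °C.
station 3: 298.6 K = 25.450 °C.
Spread: 35.000 − 25.450 = 9.550 °C = 17.19 °F.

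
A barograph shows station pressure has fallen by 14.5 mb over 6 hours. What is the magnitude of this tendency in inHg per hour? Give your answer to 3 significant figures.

14.5 mb / 6 h × 0.02953 inHg/mb = 0.0714 inHg/h.

0.0714 inHg per hour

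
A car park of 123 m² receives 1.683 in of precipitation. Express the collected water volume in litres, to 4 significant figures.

Depth: 1.683 in × 25.4 = 42.7482 mm.
1 mm over 1 m² is 1 L, so volume = 42.7482 × 123 = 5258.0286 L ≈ 5258 L.

5258 litres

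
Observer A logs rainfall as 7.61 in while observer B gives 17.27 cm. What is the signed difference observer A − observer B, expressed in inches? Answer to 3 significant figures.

0.811 in

observer B: 17.27 cm = 6.79921 in.
Difference: 7.61000 − 6.79921 = 0.811 in.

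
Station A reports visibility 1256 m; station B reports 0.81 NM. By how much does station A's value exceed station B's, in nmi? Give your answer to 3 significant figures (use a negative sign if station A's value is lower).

station A: 1256 m = 0.67819 nmi.
Difference: 0.67819 − 0.81000 = -0.132 nmi.

-0.132 nmi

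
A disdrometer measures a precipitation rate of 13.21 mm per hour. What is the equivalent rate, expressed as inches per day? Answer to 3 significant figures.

12.5 in/day

13.21 mm/hour × 0.0393701 in/mm × 24 hour/day = 12.5 in/day.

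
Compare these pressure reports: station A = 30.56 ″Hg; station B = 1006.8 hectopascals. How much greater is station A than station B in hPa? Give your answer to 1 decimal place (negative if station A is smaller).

28.1 hPa

station A: 30.56 inHg = 1034.880 hPa.
Difference: 1034.880 − 1006.800 = 28.1 hPa.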